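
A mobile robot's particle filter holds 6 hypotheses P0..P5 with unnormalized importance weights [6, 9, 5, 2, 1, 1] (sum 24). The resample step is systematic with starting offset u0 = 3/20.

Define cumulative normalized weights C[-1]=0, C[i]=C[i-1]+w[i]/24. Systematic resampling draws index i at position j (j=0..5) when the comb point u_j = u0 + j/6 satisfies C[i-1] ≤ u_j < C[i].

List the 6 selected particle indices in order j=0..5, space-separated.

C = [1/4, 5/8, 5/6, 11/12, 23/24, 1]
j=0: u_0=3/20 ∈ [0, 1/4) → index 0
j=1: u_1=19/60 ∈ [1/4, 5/8) → index 1
j=2: u_2=29/60 ∈ [1/4, 5/8) → index 1
j=3: u_3=13/20 ∈ [5/8, 5/6) → index 2
j=4: u_4=49/60 ∈ [5/8, 5/6) → index 2
j=5: u_5=59/60 ∈ [23/24, 1) → index 5

0 1 1 2 2 5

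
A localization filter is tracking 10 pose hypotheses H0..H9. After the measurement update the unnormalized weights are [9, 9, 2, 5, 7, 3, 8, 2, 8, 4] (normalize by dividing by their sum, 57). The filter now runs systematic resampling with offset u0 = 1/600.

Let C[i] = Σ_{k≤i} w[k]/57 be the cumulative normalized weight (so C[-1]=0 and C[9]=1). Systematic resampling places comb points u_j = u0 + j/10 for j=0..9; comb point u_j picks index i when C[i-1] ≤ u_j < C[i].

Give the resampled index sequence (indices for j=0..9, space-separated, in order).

0 0 1 1 3 4 5 6 8 8

C = [3/19, 6/19, 20/57, 25/57, 32/57, 35/57, 43/57, 15/19, 53/57, 1]
j=0: u_0=1/600 ∈ [0, 3/19) → index 0
j=1: u_1=61/600 ∈ [0, 3/19) → index 0
j=2: u_2=121/600 ∈ [3/19, 6/19) → index 1
j=3: u_3=181/600 ∈ [3/19, 6/19) → index 1
j=4: u_4=241/600 ∈ [20/57, 25/57) → index 3
j=5: u_5=301/600 ∈ [25/57, 32/57) → index 4
j=6: u_6=361/600 ∈ [32/57, 35/57) → index 5
j=7: u_7=421/600 ∈ [35/57, 43/57) → index 6
j=8: u_8=481/600 ∈ [15/19, 53/57) → index 8
j=9: u_9=541/600 ∈ [15/19, 53/57) → index 8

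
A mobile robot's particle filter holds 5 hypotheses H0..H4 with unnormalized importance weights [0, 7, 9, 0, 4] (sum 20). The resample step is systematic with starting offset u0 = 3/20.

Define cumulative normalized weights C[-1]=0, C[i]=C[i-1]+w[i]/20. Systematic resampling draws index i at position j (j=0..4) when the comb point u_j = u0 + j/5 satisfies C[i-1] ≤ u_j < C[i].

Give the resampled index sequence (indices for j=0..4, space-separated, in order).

C = [0, 7/20, 4/5, 4/5, 1]
j=0: u_0=3/20 ∈ [0, 7/20) → index 1
j=1: u_1=7/20 ∈ [7/20, 4/5) → index 2
j=2: u_2=11/20 ∈ [7/20, 4/5) → index 2
j=3: u_3=3/4 ∈ [7/20, 4/5) → index 2
j=4: u_4=19/20 ∈ [4/5, 1) → index 4

1 2 2 2 4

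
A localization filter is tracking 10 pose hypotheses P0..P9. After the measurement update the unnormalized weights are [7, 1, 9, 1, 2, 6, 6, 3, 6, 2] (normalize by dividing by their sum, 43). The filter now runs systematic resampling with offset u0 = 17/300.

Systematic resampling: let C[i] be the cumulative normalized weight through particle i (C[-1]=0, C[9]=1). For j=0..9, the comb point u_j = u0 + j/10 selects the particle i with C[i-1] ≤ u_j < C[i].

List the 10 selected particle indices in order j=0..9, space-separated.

C = [7/43, 8/43, 17/43, 18/43, 20/43, 26/43, 32/43, 35/43, 41/43, 1]
j=0: u_0=17/300 ∈ [0, 7/43) → index 0
j=1: u_1=47/300 ∈ [0, 7/43) → index 0
j=2: u_2=77/300 ∈ [8/43, 17/43) → index 2
j=3: u_3=107/300 ∈ [8/43, 17/43) → index 2
j=4: u_4=137/300 ∈ [18/43, 20/43) → index 4
j=5: u_5=167/300 ∈ [20/43, 26/43) → index 5
j=6: u_6=197/300 ∈ [26/43, 32/43) → index 6
j=7: u_7=227/300 ∈ [32/43, 35/43) → index 7
j=8: u_8=257/300 ∈ [35/43, 41/43) → index 8
j=9: u_9=287/300 ∈ [41/43, 1) → index 9

0 0 2 2 4 5 6 7 8 9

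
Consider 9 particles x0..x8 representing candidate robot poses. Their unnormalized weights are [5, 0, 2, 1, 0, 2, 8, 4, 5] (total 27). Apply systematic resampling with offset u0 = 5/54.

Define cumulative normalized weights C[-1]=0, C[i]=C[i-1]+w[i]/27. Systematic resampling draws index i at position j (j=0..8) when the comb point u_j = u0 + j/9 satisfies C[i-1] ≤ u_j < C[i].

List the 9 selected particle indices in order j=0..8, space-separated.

0 2 5 6 6 6 7 8 8

C = [5/27, 5/27, 7/27, 8/27, 8/27, 10/27, 2/3, 22/27, 1]
j=0: u_0=5/54 ∈ [0, 5/27) → index 0
j=1: u_1=11/54 ∈ [5/27, 7/27) → index 2
j=2: u_2=17/54 ∈ [8/27, 10/27) → index 5
j=3: u_3=23/54 ∈ [10/27, 2/3) → index 6
j=4: u_4=29/54 ∈ [10/27, 2/3) → index 6
j=5: u_5=35/54 ∈ [10/27, 2/3) → index 6
j=6: u_6=41/54 ∈ [2/3, 22/27) → index 7
j=7: u_7=47/54 ∈ [22/27, 1) → index 8
j=8: u_8=53/54 ∈ [22/27, 1) → index 8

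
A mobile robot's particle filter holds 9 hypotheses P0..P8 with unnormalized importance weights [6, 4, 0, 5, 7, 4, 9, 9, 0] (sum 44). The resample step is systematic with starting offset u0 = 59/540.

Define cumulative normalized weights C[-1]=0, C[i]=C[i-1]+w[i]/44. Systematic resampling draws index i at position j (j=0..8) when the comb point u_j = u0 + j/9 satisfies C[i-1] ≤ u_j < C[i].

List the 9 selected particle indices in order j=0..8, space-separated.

C = [3/22, 5/22, 5/22, 15/44, 1/2, 13/22, 35/44, 1, 1]
j=0: u_0=59/540 ∈ [0, 3/22) → index 0
j=1: u_1=119/540 ∈ [3/22, 5/22) → index 1
j=2: u_2=179/540 ∈ [5/22, 15/44) → index 3
j=3: u_3=239/540 ∈ [15/44, 1/2) → index 4
j=4: u_4=299/540 ∈ [1/2, 13/22) → index 5
j=5: u_5=359/540 ∈ [13/22, 35/44) → index 6
j=6: u_6=419/540 ∈ [13/22, 35/44) → index 6
j=7: u_7=479/540 ∈ [35/44, 1) → index 7
j=8: u_8=539/540 ∈ [35/44, 1) → index 7

0 1 3 4 5 6 6 7 7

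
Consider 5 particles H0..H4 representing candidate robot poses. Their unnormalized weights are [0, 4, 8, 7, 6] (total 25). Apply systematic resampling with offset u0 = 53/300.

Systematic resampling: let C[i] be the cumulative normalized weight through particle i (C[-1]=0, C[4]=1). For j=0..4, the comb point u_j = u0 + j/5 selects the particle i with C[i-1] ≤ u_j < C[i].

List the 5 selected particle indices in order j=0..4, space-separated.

2 2 3 4 4

C = [0, 4/25, 12/25, 19/25, 1]
j=0: u_0=53/300 ∈ [4/25, 12/25) → index 2
j=1: u_1=113/300 ∈ [4/25, 12/25) → index 2
j=2: u_2=173/300 ∈ [12/25, 19/25) → index 3
j=3: u_3=233/300 ∈ [19/25, 1) → index 4
j=4: u_4=293/300 ∈ [19/25, 1) → index 4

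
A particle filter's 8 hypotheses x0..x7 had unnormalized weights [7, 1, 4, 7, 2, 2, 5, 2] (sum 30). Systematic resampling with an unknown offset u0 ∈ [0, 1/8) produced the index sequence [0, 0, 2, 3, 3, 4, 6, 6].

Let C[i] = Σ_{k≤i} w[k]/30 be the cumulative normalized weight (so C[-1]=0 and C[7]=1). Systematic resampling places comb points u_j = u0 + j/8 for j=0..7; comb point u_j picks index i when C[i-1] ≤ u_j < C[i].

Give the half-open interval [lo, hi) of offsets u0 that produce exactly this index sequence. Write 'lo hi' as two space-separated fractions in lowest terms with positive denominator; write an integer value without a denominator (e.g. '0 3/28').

1/40 7/120

C = [7/30, 4/15, 2/5, 19/30, 7/10, 23/30, 14/15, 1]
j=0 picked index 0: u0 ∈ [0, 7/30)
j=1 picked index 0: u0 ∈ [-1/8, 13/120)
j=2 picked index 2: u0 ∈ [1/60, 3/20)
j=3 picked index 3: u0 ∈ [1/40, 31/120)
j=4 picked index 3: u0 ∈ [-1/10, 2/15)
j=5 picked index 4: u0 ∈ [1/120, 3/40)
j=6 picked index 6: u0 ∈ [1/60, 11/60)
j=7 picked index 6: u0 ∈ [-13/120, 7/120)
intersection: [1/40, 7/120)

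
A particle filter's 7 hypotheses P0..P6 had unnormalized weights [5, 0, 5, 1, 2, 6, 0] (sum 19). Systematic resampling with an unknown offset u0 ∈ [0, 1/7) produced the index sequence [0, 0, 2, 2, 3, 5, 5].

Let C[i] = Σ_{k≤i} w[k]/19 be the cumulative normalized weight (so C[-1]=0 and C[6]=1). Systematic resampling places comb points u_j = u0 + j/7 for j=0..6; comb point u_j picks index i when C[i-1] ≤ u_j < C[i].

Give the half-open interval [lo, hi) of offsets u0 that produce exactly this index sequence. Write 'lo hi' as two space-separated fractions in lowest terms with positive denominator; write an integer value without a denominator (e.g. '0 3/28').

C = [5/19, 5/19, 10/19, 11/19, 13/19, 1, 1]
j=0 picked index 0: u0 ∈ [0, 5/19)
j=1 picked index 0: u0 ∈ [-1/7, 16/133)
j=2 picked index 2: u0 ∈ [-3/133, 32/133)
j=3 picked index 2: u0 ∈ [-22/133, 13/133)
j=4 picked index 3: u0 ∈ [-6/133, 1/133)
j=5 picked index 5: u0 ∈ [-4/133, 2/7)
j=6 picked index 5: u0 ∈ [-23/133, 1/7)
intersection: [0, 1/133)

0 1/133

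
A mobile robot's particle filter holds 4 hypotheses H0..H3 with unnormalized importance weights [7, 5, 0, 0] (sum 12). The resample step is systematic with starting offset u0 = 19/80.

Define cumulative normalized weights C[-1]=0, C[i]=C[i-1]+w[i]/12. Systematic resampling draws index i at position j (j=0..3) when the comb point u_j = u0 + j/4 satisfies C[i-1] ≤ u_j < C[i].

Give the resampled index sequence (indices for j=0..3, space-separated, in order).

C = [7/12, 1, 1, 1]
j=0: u_0=19/80 ∈ [0, 7/12) → index 0
j=1: u_1=39/80 ∈ [0, 7/12) → index 0
j=2: u_2=59/80 ∈ [7/12, 1) → index 1
j=3: u_3=79/80 ∈ [7/12, 1) → index 1

0 0 1 1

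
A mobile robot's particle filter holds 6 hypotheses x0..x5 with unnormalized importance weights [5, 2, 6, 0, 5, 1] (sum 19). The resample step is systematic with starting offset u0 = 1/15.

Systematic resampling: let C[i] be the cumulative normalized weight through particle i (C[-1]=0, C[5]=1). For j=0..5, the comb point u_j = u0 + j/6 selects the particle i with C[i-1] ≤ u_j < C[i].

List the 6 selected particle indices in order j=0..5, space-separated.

C = [5/19, 7/19, 13/19, 13/19, 18/19, 1]
j=0: u_0=1/15 ∈ [0, 5/19) → index 0
j=1: u_1=7/30 ∈ [0, 5/19) → index 0
j=2: u_2=2/5 ∈ [7/19, 13/19) → index 2
j=3: u_3=17/30 ∈ [7/19, 13/19) → index 2
j=4: u_4=11/15 ∈ [13/19, 18/19) → index 4
j=5: u_5=9/10 ∈ [13/19, 18/19) → index 4

0 0 2 2 4 4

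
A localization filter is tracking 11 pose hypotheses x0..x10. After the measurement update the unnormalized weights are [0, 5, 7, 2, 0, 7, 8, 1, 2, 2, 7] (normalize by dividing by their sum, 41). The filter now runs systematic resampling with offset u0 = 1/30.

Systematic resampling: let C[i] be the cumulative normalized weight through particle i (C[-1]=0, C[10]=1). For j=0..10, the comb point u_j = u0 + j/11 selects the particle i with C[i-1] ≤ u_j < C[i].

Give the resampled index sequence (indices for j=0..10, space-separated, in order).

C = [0, 5/41, 12/41, 14/41, 14/41, 21/41, 29/41, 30/41, 32/41, 34/41, 1]
j=0: u_0=1/30 ∈ [0, 5/41) → index 1
j=1: u_1=41/330 ∈ [5/41, 12/41) → index 2
j=2: u_2=71/330 ∈ [5/41, 12/41) → index 2
j=3: u_3=101/330 ∈ [12/41, 14/41) → index 3
j=4: u_4=131/330 ∈ [14/41, 21/41) → index 5
j=5: u_5=161/330 ∈ [14/41, 21/41) → index 5
j=6: u_6=191/330 ∈ [21/41, 29/41) → index 6
j=7: u_7=221/330 ∈ [21/41, 29/41) → index 6
j=8: u_8=251/330 ∈ [30/41, 32/41) → index 8
j=9: u_9=281/330 ∈ [34/41, 1) → index 10
j=10: u_10=311/330 ∈ [34/41, 1) → index 10

1 2 2 3 5 5 6 6 8 10 10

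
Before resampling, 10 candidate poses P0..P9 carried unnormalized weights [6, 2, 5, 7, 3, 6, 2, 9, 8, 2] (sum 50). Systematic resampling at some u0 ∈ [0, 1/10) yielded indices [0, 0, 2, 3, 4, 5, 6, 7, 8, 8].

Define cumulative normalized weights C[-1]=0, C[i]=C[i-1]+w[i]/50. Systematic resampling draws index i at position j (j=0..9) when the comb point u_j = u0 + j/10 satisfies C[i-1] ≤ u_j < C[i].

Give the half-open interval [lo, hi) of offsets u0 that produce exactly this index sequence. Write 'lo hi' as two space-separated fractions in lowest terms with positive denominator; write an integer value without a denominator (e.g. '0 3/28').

C = [3/25, 4/25, 13/50, 2/5, 23/50, 29/50, 31/50, 4/5, 24/25, 1]
j=0 picked index 0: u0 ∈ [0, 3/25)
j=1 picked index 0: u0 ∈ [-1/10, 1/50)
j=2 picked index 2: u0 ∈ [-1/25, 3/50)
j=3 picked index 3: u0 ∈ [-1/25, 1/10)
j=4 picked index 4: u0 ∈ [0, 3/50)
j=5 picked index 5: u0 ∈ [-1/25, 2/25)
j=6 picked index 6: u0 ∈ [-1/50, 1/50)
j=7 picked index 7: u0 ∈ [-2/25, 1/10)
j=8 picked index 8: u0 ∈ [0, 4/25)
j=9 picked index 8: u0 ∈ [-1/10, 3/50)
intersection: [0, 1/50)

0 1/50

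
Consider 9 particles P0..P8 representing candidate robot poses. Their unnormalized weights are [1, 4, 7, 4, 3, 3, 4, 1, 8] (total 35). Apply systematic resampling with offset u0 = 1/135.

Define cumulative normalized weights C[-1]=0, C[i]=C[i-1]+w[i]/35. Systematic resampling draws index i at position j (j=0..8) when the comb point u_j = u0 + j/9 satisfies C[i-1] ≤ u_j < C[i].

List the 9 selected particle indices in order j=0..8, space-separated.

0 1 2 2 3 5 6 8 8

C = [1/35, 1/7, 12/35, 16/35, 19/35, 22/35, 26/35, 27/35, 1]
j=0: u_0=1/135 ∈ [0, 1/35) → index 0
j=1: u_1=16/135 ∈ [1/35, 1/7) → index 1
j=2: u_2=31/135 ∈ [1/7, 12/35) → index 2
j=3: u_3=46/135 ∈ [1/7, 12/35) → index 2
j=4: u_4=61/135 ∈ [12/35, 16/35) → index 3
j=5: u_5=76/135 ∈ [19/35, 22/35) → index 5
j=6: u_6=91/135 ∈ [22/35, 26/35) → index 6
j=7: u_7=106/135 ∈ [27/35, 1) → index 8
j=8: u_8=121/135 ∈ [27/35, 1) → index 8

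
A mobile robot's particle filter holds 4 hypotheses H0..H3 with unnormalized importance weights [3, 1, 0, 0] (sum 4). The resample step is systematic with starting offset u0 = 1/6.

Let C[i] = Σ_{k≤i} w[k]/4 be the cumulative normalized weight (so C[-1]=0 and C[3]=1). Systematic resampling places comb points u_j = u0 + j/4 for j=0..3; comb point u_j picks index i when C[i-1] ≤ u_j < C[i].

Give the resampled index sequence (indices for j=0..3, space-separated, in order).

0 0 0 1

C = [3/4, 1, 1, 1]
j=0: u_0=1/6 ∈ [0, 3/4) → index 0
j=1: u_1=5/12 ∈ [0, 3/4) → index 0
j=2: u_2=2/3 ∈ [0, 3/4) → index 0
j=3: u_3=11/12 ∈ [3/4, 1) → index 1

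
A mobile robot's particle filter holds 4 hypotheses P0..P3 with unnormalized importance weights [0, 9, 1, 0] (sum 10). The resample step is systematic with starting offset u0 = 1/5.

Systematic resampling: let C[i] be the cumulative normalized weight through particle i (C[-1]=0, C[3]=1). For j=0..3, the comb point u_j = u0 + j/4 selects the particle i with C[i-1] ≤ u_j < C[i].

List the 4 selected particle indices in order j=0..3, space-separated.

C = [0, 9/10, 1, 1]
j=0: u_0=1/5 ∈ [0, 9/10) → index 1
j=1: u_1=9/20 ∈ [0, 9/10) → index 1
j=2: u_2=7/10 ∈ [0, 9/10) → index 1
j=3: u_3=19/20 ∈ [9/10, 1) → index 2

1 1 1 2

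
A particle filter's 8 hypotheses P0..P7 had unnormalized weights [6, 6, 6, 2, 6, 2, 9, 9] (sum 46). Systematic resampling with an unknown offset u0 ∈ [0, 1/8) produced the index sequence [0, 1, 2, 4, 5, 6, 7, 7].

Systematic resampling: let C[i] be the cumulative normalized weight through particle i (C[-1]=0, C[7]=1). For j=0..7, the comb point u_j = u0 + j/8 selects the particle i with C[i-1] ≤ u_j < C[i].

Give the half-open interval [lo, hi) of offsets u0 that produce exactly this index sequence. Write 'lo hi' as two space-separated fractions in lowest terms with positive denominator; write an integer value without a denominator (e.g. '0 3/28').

3/46 5/46

C = [3/23, 6/23, 9/23, 10/23, 13/23, 14/23, 37/46, 1]
j=0 picked index 0: u0 ∈ [0, 3/23)
j=1 picked index 1: u0 ∈ [1/184, 25/184)
j=2 picked index 2: u0 ∈ [1/92, 13/92)
j=3 picked index 4: u0 ∈ [11/184, 35/184)
j=4 picked index 5: u0 ∈ [3/46, 5/46)
j=5 picked index 6: u0 ∈ [-3/184, 33/184)
j=6 picked index 7: u0 ∈ [5/92, 1/4)
j=7 picked index 7: u0 ∈ [-13/184, 1/8)
intersection: [3/46, 5/46)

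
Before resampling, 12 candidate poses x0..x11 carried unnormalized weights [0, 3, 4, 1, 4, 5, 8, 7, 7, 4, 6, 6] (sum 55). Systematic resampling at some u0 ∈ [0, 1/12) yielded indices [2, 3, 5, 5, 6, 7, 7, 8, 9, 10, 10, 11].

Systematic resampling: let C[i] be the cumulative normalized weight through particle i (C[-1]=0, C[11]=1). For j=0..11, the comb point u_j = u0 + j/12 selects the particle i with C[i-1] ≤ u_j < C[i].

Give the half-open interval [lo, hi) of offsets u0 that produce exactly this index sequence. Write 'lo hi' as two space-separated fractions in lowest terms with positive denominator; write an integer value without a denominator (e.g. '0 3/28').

C = [0, 3/55, 7/55, 8/55, 12/55, 17/55, 5/11, 32/55, 39/55, 43/55, 49/55, 1]
j=0 picked index 2: u0 ∈ [3/55, 7/55)
j=1 picked index 3: u0 ∈ [29/660, 41/660)
j=2 picked index 5: u0 ∈ [17/330, 47/330)
j=3 picked index 5: u0 ∈ [-7/220, 13/220)
j=4 picked index 6: u0 ∈ [-4/165, 4/33)
j=5 picked index 7: u0 ∈ [5/132, 109/660)
j=6 picked index 7: u0 ∈ [-1/22, 9/110)
j=7 picked index 8: u0 ∈ [-1/660, 83/660)
j=8 picked index 9: u0 ∈ [7/165, 19/165)
j=9 picked index 10: u0 ∈ [7/220, 31/220)
j=10 picked index 10: u0 ∈ [-17/330, 19/330)
j=11 picked index 11: u0 ∈ [-17/660, 1/12)
intersection: [3/55, 19/330)

3/55 19/330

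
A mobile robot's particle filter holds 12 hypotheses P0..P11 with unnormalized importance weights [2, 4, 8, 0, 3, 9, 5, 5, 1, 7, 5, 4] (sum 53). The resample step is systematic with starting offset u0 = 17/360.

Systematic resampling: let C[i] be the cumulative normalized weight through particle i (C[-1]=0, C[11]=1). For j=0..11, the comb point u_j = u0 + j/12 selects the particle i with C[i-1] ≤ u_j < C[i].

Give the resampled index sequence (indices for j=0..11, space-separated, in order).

1 2 2 4 5 5 6 7 9 9 10 11

C = [2/53, 6/53, 14/53, 14/53, 17/53, 26/53, 31/53, 36/53, 37/53, 44/53, 49/53, 1]
j=0: u_0=17/360 ∈ [2/53, 6/53) → index 1
j=1: u_1=47/360 ∈ [6/53, 14/53) → index 2
j=2: u_2=77/360 ∈ [6/53, 14/53) → index 2
j=3: u_3=107/360 ∈ [14/53, 17/53) → index 4
j=4: u_4=137/360 ∈ [17/53, 26/53) → index 5
j=5: u_5=167/360 ∈ [17/53, 26/53) → index 5
j=6: u_6=197/360 ∈ [26/53, 31/53) → index 6
j=7: u_7=227/360 ∈ [31/53, 36/53) → index 7
j=8: u_8=257/360 ∈ [37/53, 44/53) → index 9
j=9: u_9=287/360 ∈ [37/53, 44/53) → index 9
j=10: u_10=317/360 ∈ [44/53, 49/53) → index 10
j=11: u_11=347/360 ∈ [49/53, 1) → index 11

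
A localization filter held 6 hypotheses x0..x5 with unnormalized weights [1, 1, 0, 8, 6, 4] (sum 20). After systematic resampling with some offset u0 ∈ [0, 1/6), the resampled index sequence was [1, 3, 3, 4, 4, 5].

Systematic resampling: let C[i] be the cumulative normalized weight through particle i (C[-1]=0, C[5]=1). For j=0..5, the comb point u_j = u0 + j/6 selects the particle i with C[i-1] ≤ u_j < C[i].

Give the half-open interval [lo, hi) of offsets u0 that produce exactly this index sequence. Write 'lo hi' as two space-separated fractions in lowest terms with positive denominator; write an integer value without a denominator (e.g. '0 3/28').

1/20 1/10

C = [1/20, 1/10, 1/10, 1/2, 4/5, 1]
j=0 picked index 1: u0 ∈ [1/20, 1/10)
j=1 picked index 3: u0 ∈ [-1/15, 1/3)
j=2 picked index 3: u0 ∈ [-7/30, 1/6)
j=3 picked index 4: u0 ∈ [0, 3/10)
j=4 picked index 4: u0 ∈ [-1/6, 2/15)
j=5 picked index 5: u0 ∈ [-1/30, 1/6)
intersection: [1/20, 1/10)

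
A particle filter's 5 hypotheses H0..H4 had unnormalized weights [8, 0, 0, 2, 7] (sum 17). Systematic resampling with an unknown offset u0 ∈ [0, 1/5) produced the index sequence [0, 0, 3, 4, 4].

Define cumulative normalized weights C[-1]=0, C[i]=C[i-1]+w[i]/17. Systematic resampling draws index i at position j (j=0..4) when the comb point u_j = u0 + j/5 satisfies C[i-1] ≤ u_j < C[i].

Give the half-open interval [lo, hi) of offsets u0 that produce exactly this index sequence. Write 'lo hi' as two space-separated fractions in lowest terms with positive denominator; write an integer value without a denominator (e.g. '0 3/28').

6/85 16/85

C = [8/17, 8/17, 8/17, 10/17, 1]
j=0 picked index 0: u0 ∈ [0, 8/17)
j=1 picked index 0: u0 ∈ [-1/5, 23/85)
j=2 picked index 3: u0 ∈ [6/85, 16/85)
j=3 picked index 4: u0 ∈ [-1/85, 2/5)
j=4 picked index 4: u0 ∈ [-18/85, 1/5)
intersection: [6/85, 16/85)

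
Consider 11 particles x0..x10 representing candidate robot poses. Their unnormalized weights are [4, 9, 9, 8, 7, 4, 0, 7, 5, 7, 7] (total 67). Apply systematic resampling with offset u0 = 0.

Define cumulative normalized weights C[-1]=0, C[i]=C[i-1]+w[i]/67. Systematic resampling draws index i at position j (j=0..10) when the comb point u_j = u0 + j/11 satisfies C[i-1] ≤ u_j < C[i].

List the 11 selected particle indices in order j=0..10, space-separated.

0 1 1 2 3 4 4 7 8 9 10

C = [4/67, 13/67, 22/67, 30/67, 37/67, 41/67, 41/67, 48/67, 53/67, 60/67, 1]
j=0: u_0=0 ∈ [0, 4/67) → index 0
j=1: u_1=1/11 ∈ [4/67, 13/67) → index 1
j=2: u_2=2/11 ∈ [4/67, 13/67) → index 1
j=3: u_3=3/11 ∈ [13/67, 22/67) → index 2
j=4: u_4=4/11 ∈ [22/67, 30/67) → index 3
j=5: u_5=5/11 ∈ [30/67, 37/67) → index 4
j=6: u_6=6/11 ∈ [30/67, 37/67) → index 4
j=7: u_7=7/11 ∈ [41/67, 48/67) → index 7
j=8: u_8=8/11 ∈ [48/67, 53/67) → index 8
j=9: u_9=9/11 ∈ [53/67, 60/67) → index 9
j=10: u_10=10/11 ∈ [60/67, 1) → index 10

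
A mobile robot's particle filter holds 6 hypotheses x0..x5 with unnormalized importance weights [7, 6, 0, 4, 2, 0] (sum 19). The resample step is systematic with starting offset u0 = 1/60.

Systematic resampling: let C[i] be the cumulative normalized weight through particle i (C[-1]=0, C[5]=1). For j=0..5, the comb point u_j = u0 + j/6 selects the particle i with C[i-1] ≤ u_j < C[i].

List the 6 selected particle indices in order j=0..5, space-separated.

0 0 0 1 1 3

C = [7/19, 13/19, 13/19, 17/19, 1, 1]
j=0: u_0=1/60 ∈ [0, 7/19) → index 0
j=1: u_1=11/60 ∈ [0, 7/19) → index 0
j=2: u_2=7/20 ∈ [0, 7/19) → index 0
j=3: u_3=31/60 ∈ [7/19, 13/19) → index 1
j=4: u_4=41/60 ∈ [7/19, 13/19) → index 1
j=5: u_5=17/20 ∈ [13/19, 17/19) → index 3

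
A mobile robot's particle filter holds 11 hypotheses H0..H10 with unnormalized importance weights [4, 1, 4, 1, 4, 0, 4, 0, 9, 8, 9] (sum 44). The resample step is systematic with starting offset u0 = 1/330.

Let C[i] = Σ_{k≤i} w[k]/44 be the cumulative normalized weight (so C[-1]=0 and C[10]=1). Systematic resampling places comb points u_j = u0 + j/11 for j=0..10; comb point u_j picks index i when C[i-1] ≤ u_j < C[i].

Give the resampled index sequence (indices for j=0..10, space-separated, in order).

0 1 2 4 6 8 8 9 9 10 10

C = [1/11, 5/44, 9/44, 5/22, 7/22, 7/22, 9/22, 9/22, 27/44, 35/44, 1]
j=0: u_0=1/330 ∈ [0, 1/11) → index 0
j=1: u_1=31/330 ∈ [1/11, 5/44) → index 1
j=2: u_2=61/330 ∈ [5/44, 9/44) → index 2
j=3: u_3=91/330 ∈ [5/22, 7/22) → index 4
j=4: u_4=11/30 ∈ [7/22, 9/22) → index 6
j=5: u_5=151/330 ∈ [9/22, 27/44) → index 8
j=6: u_6=181/330 ∈ [9/22, 27/44) → index 8
j=7: u_7=211/330 ∈ [27/44, 35/44) → index 9
j=8: u_8=241/330 ∈ [27/44, 35/44) → index 9
j=9: u_9=271/330 ∈ [35/44, 1) → index 10
j=10: u_10=301/330 ∈ [35/44, 1) → index 10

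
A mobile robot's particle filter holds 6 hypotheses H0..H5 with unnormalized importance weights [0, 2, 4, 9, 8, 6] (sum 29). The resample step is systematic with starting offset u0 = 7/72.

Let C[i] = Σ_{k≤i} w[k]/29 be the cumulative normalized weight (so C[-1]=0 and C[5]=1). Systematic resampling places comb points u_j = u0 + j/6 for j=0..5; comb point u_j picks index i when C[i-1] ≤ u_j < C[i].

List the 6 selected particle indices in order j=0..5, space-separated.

C = [0, 2/29, 6/29, 15/29, 23/29, 1]
j=0: u_0=7/72 ∈ [2/29, 6/29) → index 2
j=1: u_1=19/72 ∈ [6/29, 15/29) → index 3
j=2: u_2=31/72 ∈ [6/29, 15/29) → index 3
j=3: u_3=43/72 ∈ [15/29, 23/29) → index 4
j=4: u_4=55/72 ∈ [15/29, 23/29) → index 4
j=5: u_5=67/72 ∈ [23/29, 1) → index 5

2 3 3 4 4 5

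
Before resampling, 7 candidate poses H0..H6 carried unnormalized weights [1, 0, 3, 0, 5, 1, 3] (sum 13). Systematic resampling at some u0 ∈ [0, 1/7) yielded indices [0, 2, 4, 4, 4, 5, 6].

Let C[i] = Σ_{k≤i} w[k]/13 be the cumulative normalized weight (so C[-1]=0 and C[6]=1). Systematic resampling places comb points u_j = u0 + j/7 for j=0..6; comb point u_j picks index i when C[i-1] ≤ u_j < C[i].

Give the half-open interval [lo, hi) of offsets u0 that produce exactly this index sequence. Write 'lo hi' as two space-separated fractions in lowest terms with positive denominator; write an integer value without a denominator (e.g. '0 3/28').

C = [1/13, 1/13, 4/13, 4/13, 9/13, 10/13, 1]
j=0 picked index 0: u0 ∈ [0, 1/13)
j=1 picked index 2: u0 ∈ [-6/91, 15/91)
j=2 picked index 4: u0 ∈ [2/91, 37/91)
j=3 picked index 4: u0 ∈ [-11/91, 24/91)
j=4 picked index 4: u0 ∈ [-24/91, 11/91)
j=5 picked index 5: u0 ∈ [-2/91, 5/91)
j=6 picked index 6: u0 ∈ [-8/91, 1/7)
intersection: [2/91, 5/91)

2/91 5/91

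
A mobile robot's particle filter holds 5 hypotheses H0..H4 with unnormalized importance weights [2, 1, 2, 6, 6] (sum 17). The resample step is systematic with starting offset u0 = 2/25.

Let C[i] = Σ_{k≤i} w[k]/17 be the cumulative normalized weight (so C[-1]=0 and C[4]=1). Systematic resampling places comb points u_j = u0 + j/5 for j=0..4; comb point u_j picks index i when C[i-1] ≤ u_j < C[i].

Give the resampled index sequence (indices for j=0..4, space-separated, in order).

0 2 3 4 4

C = [2/17, 3/17, 5/17, 11/17, 1]
j=0: u_0=2/25 ∈ [0, 2/17) → index 0
j=1: u_1=7/25 ∈ [3/17, 5/17) → index 2
j=2: u_2=12/25 ∈ [5/17, 11/17) → index 3
j=3: u_3=17/25 ∈ [11/17, 1) → index 4
j=4: u_4=22/25 ∈ [11/17, 1) → index 4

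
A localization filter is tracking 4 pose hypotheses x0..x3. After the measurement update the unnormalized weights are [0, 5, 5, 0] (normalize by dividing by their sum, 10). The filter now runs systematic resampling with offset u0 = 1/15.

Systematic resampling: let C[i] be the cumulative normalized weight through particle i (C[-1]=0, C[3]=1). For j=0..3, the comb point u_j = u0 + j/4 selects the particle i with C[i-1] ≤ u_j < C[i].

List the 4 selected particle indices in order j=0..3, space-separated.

C = [0, 1/2, 1, 1]
j=0: u_0=1/15 ∈ [0, 1/2) → index 1
j=1: u_1=19/60 ∈ [0, 1/2) → index 1
j=2: u_2=17/30 ∈ [1/2, 1) → index 2
j=3: u_3=49/60 ∈ [1/2, 1) → index 2

1 1 2 2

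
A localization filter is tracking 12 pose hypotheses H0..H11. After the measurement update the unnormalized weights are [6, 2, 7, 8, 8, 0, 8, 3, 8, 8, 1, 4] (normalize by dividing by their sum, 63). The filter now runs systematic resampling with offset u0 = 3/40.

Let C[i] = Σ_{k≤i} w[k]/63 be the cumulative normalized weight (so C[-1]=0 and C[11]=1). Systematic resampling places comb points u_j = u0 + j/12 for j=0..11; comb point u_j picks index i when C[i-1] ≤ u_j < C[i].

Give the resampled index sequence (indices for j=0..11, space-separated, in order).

C = [2/21, 8/63, 5/21, 23/63, 31/63, 31/63, 13/21, 2/3, 50/63, 58/63, 59/63, 1]
j=0: u_0=3/40 ∈ [0, 2/21) → index 0
j=1: u_1=19/120 ∈ [8/63, 5/21) → index 2
j=2: u_2=29/120 ∈ [5/21, 23/63) → index 3
j=3: u_3=13/40 ∈ [5/21, 23/63) → index 3
j=4: u_4=49/120 ∈ [23/63, 31/63) → index 4
j=5: u_5=59/120 ∈ [23/63, 31/63) → index 4
j=6: u_6=23/40 ∈ [31/63, 13/21) → index 6
j=7: u_7=79/120 ∈ [13/21, 2/3) → index 7
j=8: u_8=89/120 ∈ [2/3, 50/63) → index 8
j=9: u_9=33/40 ∈ [50/63, 58/63) → index 9
j=10: u_10=109/120 ∈ [50/63, 58/63) → index 9
j=11: u_11=119/120 ∈ [59/63, 1) → index 11

0 2 3 3 4 4 6 7 8 9 9 11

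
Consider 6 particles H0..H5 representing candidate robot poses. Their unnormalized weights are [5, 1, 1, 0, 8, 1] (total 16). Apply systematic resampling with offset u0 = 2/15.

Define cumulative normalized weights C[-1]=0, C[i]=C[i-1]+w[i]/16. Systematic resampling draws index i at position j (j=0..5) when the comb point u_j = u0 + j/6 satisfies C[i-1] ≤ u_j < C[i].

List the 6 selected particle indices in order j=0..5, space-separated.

0 0 4 4 4 5

C = [5/16, 3/8, 7/16, 7/16, 15/16, 1]
j=0: u_0=2/15 ∈ [0, 5/16) → index 0
j=1: u_1=3/10 ∈ [0, 5/16) → index 0
j=2: u_2=7/15 ∈ [7/16, 15/16) → index 4
j=3: u_3=19/30 ∈ [7/16, 15/16) → index 4
j=4: u_4=4/5 ∈ [7/16, 15/16) → index 4
j=5: u_5=29/30 ∈ [15/16, 1) → index 5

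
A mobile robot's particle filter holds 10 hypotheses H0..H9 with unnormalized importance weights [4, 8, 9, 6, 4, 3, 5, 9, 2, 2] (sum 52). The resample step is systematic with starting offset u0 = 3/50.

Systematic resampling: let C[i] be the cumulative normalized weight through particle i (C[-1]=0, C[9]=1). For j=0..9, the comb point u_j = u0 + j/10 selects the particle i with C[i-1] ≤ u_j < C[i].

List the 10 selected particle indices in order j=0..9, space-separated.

0 1 2 2 3 4 6 7 7 8

C = [1/13, 3/13, 21/52, 27/52, 31/52, 17/26, 3/4, 12/13, 25/26, 1]
j=0: u_0=3/50 ∈ [0, 1/13) → index 0
j=1: u_1=4/25 ∈ [1/13, 3/13) → index 1
j=2: u_2=13/50 ∈ [3/13, 21/52) → index 2
j=3: u_3=9/25 ∈ [3/13, 21/52) → index 2
j=4: u_4=23/50 ∈ [21/52, 27/52) → index 3
j=5: u_5=14/25 ∈ [27/52, 31/52) → index 4
j=6: u_6=33/50 ∈ [17/26, 3/4) → index 6
j=7: u_7=19/25 ∈ [3/4, 12/13) → index 7
j=8: u_8=43/50 ∈ [3/4, 12/13) → index 7
j=9: u_9=24/25 ∈ [12/13, 25/26) → index 8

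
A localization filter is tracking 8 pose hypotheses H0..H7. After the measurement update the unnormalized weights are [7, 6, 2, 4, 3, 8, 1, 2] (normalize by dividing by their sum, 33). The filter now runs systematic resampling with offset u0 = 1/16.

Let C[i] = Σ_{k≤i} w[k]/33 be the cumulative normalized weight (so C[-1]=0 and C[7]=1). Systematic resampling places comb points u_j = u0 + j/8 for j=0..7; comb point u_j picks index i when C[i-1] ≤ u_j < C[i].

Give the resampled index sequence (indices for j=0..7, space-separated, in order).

C = [7/33, 13/33, 5/11, 19/33, 2/3, 10/11, 31/33, 1]
j=0: u_0=1/16 ∈ [0, 7/33) → index 0
j=1: u_1=3/16 ∈ [0, 7/33) → index 0
j=2: u_2=5/16 ∈ [7/33, 13/33) → index 1
j=3: u_3=7/16 ∈ [13/33, 5/11) → index 2
j=4: u_4=9/16 ∈ [5/11, 19/33) → index 3
j=5: u_5=11/16 ∈ [2/3, 10/11) → index 5
j=6: u_6=13/16 ∈ [2/3, 10/11) → index 5
j=7: u_7=15/16 ∈ [10/11, 31/33) → index 6

0 0 1 2 3 5 5 6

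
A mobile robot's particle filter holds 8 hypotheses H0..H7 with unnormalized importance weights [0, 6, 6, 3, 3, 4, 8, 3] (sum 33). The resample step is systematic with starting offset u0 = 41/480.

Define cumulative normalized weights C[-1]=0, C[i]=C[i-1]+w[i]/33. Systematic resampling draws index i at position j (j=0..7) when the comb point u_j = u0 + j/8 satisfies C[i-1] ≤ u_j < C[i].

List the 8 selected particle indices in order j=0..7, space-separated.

C = [0, 2/11, 4/11, 5/11, 6/11, 2/3, 10/11, 1]
j=0: u_0=41/480 ∈ [0, 2/11) → index 1
j=1: u_1=101/480 ∈ [2/11, 4/11) → index 2
j=2: u_2=161/480 ∈ [2/11, 4/11) → index 2
j=3: u_3=221/480 ∈ [5/11, 6/11) → index 4
j=4: u_4=281/480 ∈ [6/11, 2/3) → index 5
j=5: u_5=341/480 ∈ [2/3, 10/11) → index 6
j=6: u_6=401/480 ∈ [2/3, 10/11) → index 6
j=7: u_7=461/480 ∈ [10/11, 1) → index 7

1 2 2 4 5 6 6 7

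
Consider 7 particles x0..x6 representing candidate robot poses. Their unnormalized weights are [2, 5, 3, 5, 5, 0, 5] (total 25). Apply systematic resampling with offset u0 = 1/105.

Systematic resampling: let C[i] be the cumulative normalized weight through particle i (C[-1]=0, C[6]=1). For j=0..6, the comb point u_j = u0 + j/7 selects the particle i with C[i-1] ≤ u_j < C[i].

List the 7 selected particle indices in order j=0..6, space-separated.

0 1 2 3 3 4 6

C = [2/25, 7/25, 2/5, 3/5, 4/5, 4/5, 1]
j=0: u_0=1/105 ∈ [0, 2/25) → index 0
j=1: u_1=16/105 ∈ [2/25, 7/25) → index 1
j=2: u_2=31/105 ∈ [7/25, 2/5) → index 2
j=3: u_3=46/105 ∈ [2/5, 3/5) → index 3
j=4: u_4=61/105 ∈ [2/5, 3/5) → index 3
j=5: u_5=76/105 ∈ [3/5, 4/5) → index 4
j=6: u_6=13/15 ∈ [4/5, 1) → index 6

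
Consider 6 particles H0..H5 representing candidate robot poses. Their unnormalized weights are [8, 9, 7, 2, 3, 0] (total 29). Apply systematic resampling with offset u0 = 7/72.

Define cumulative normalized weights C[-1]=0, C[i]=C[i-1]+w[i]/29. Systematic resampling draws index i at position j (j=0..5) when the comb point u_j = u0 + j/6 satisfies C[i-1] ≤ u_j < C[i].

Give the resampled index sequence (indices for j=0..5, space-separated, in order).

0 0 1 2 2 4

C = [8/29, 17/29, 24/29, 26/29, 1, 1]
j=0: u_0=7/72 ∈ [0, 8/29) → index 0
j=1: u_1=19/72 ∈ [0, 8/29) → index 0
j=2: u_2=31/72 ∈ [8/29, 17/29) → index 1
j=3: u_3=43/72 ∈ [17/29, 24/29) → index 2
j=4: u_4=55/72 ∈ [17/29, 24/29) → index 2
j=5: u_5=67/72 ∈ [26/29, 1) → index 4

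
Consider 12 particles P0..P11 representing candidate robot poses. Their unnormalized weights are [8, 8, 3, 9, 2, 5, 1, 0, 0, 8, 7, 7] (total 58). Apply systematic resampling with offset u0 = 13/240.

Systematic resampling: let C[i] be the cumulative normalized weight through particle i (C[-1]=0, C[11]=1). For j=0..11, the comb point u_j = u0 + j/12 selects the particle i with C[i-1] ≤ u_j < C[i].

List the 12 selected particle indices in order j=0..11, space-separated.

0 0 1 2 3 3 5 9 9 10 11 11

C = [4/29, 8/29, 19/58, 14/29, 15/29, 35/58, 18/29, 18/29, 18/29, 22/29, 51/58, 1]
j=0: u_0=13/240 ∈ [0, 4/29) → index 0
j=1: u_1=11/80 ∈ [0, 4/29) → index 0
j=2: u_2=53/240 ∈ [4/29, 8/29) → index 1
j=3: u_3=73/240 ∈ [8/29, 19/58) → index 2
j=4: u_4=31/80 ∈ [19/58, 14/29) → index 3
j=5: u_5=113/240 ∈ [19/58, 14/29) → index 3
j=6: u_6=133/240 ∈ [15/29, 35/58) → index 5
j=7: u_7=51/80 ∈ [18/29, 22/29) → index 9
j=8: u_8=173/240 ∈ [18/29, 22/29) → index 9
j=9: u_9=193/240 ∈ [22/29, 51/58) → index 10
j=10: u_10=71/80 ∈ [51/58, 1) → index 11
j=11: u_11=233/240 ∈ [51/58, 1) → index 11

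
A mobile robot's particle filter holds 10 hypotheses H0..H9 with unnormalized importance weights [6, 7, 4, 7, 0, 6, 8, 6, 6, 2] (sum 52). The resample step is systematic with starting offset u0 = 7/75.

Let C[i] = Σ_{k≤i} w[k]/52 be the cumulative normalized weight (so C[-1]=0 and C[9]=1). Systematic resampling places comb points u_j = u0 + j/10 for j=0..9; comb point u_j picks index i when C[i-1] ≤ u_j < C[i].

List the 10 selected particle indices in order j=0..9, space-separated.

C = [3/26, 1/4, 17/52, 6/13, 6/13, 15/26, 19/26, 11/13, 25/26, 1]
j=0: u_0=7/75 ∈ [0, 3/26) → index 0
j=1: u_1=29/150 ∈ [3/26, 1/4) → index 1
j=2: u_2=22/75 ∈ [1/4, 17/52) → index 2
j=3: u_3=59/150 ∈ [17/52, 6/13) → index 3
j=4: u_4=37/75 ∈ [6/13, 15/26) → index 5
j=5: u_5=89/150 ∈ [15/26, 19/26) → index 6
j=6: u_6=52/75 ∈ [15/26, 19/26) → index 6
j=7: u_7=119/150 ∈ [19/26, 11/13) → index 7
j=8: u_8=67/75 ∈ [11/13, 25/26) → index 8
j=9: u_9=149/150 ∈ [25/26, 1) → index 9

0 1 2 3 5 6 6 7 8 9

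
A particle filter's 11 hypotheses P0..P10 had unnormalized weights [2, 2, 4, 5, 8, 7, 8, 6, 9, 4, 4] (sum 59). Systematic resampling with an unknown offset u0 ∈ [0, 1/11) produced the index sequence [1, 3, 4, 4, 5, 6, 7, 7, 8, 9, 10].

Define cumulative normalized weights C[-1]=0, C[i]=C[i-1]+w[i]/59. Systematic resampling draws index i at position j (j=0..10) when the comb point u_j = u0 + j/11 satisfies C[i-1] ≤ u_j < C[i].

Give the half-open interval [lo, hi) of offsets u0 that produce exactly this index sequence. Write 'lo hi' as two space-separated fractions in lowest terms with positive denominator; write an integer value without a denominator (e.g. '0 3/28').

C = [2/59, 4/59, 8/59, 13/59, 21/59, 28/59, 36/59, 42/59, 51/59, 55/59, 1]
j=0 picked index 1: u0 ∈ [2/59, 4/59)
j=1 picked index 3: u0 ∈ [29/649, 84/649)
j=2 picked index 4: u0 ∈ [25/649, 113/649)
j=3 picked index 4: u0 ∈ [-34/649, 54/649)
j=4 picked index 5: u0 ∈ [-5/649, 72/649)
j=5 picked index 6: u0 ∈ [13/649, 101/649)
j=6 picked index 7: u0 ∈ [42/649, 108/649)
j=7 picked index 7: u0 ∈ [-17/649, 49/649)
j=8 picked index 8: u0 ∈ [-10/649, 89/649)
j=9 picked index 9: u0 ∈ [30/649, 74/649)
j=10 picked index 10: u0 ∈ [15/649, 1/11)
intersection: [42/649, 4/59)

42/649 4/59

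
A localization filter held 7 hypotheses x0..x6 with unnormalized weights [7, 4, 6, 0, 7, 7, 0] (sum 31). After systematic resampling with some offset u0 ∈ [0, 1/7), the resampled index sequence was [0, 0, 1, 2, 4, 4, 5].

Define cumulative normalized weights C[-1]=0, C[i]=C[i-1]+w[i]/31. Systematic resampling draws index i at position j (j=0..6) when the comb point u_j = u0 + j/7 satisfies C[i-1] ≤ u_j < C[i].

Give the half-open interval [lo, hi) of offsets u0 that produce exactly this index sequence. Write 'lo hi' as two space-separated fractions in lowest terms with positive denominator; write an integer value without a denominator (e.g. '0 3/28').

C = [7/31, 11/31, 17/31, 17/31, 24/31, 1, 1]
j=0 picked index 0: u0 ∈ [0, 7/31)
j=1 picked index 0: u0 ∈ [-1/7, 18/217)
j=2 picked index 1: u0 ∈ [-13/217, 15/217)
j=3 picked index 2: u0 ∈ [-16/217, 26/217)
j=4 picked index 4: u0 ∈ [-5/217, 44/217)
j=5 picked index 4: u0 ∈ [-36/217, 13/217)
j=6 picked index 5: u0 ∈ [-18/217, 1/7)
intersection: [0, 13/217)

0 13/217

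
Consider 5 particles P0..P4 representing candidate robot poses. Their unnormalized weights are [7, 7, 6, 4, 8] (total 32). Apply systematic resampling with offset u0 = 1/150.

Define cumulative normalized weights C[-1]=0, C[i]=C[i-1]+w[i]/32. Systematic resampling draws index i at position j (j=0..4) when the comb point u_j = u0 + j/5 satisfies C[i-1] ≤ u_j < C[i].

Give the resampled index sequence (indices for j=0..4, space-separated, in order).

0 0 1 2 4

C = [7/32, 7/16, 5/8, 3/4, 1]
j=0: u_0=1/150 ∈ [0, 7/32) → index 0
j=1: u_1=31/150 ∈ [0, 7/32) → index 0
j=2: u_2=61/150 ∈ [7/32, 7/16) → index 1
j=3: u_3=91/150 ∈ [7/16, 5/8) → index 2
j=4: u_4=121/150 ∈ [3/4, 1) → index 4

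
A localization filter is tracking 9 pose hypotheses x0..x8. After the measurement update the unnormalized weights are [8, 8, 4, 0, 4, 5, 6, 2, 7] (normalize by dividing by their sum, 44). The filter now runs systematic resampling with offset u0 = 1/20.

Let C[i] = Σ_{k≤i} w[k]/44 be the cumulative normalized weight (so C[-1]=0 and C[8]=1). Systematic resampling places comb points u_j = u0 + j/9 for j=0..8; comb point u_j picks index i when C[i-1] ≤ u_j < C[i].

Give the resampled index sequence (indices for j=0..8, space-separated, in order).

C = [2/11, 4/11, 5/11, 5/11, 6/11, 29/44, 35/44, 37/44, 1]
j=0: u_0=1/20 ∈ [0, 2/11) → index 0
j=1: u_1=29/180 ∈ [0, 2/11) → index 0
j=2: u_2=49/180 ∈ [2/11, 4/11) → index 1
j=3: u_3=23/60 ∈ [4/11, 5/11) → index 2
j=4: u_4=89/180 ∈ [5/11, 6/11) → index 4
j=5: u_5=109/180 ∈ [6/11, 29/44) → index 5
j=6: u_6=43/60 ∈ [29/44, 35/44) → index 6
j=7: u_7=149/180 ∈ [35/44, 37/44) → index 7
j=8: u_8=169/180 ∈ [37/44, 1) → index 8

0 0 1 2 4 5 6 7 8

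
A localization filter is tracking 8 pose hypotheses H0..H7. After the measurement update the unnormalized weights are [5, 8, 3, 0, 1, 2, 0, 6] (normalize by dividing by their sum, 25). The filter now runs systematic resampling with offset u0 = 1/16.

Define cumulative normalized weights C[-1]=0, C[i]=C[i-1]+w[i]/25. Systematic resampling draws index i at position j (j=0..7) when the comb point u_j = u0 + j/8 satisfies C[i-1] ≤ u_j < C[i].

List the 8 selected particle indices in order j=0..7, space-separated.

0 0 1 1 2 5 7 7

C = [1/5, 13/25, 16/25, 16/25, 17/25, 19/25, 19/25, 1]
j=0: u_0=1/16 ∈ [0, 1/5) → index 0
j=1: u_1=3/16 ∈ [0, 1/5) → index 0
j=2: u_2=5/16 ∈ [1/5, 13/25) → index 1
j=3: u_3=7/16 ∈ [1/5, 13/25) → index 1
j=4: u_4=9/16 ∈ [13/25, 16/25) → index 2
j=5: u_5=11/16 ∈ [17/25, 19/25) → index 5
j=6: u_6=13/16 ∈ [19/25, 1) → index 7
j=7: u_7=15/16 ∈ [19/25, 1) → index 7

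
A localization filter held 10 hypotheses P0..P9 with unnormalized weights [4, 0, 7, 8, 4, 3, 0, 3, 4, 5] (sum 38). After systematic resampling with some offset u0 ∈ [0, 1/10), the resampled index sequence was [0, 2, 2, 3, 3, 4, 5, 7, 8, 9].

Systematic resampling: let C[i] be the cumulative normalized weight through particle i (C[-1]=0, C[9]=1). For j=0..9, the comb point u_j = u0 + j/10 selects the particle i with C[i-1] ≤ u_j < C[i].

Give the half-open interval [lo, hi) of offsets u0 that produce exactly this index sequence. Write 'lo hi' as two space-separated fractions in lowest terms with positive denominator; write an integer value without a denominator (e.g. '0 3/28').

1/190 6/95

C = [2/19, 2/19, 11/38, 1/2, 23/38, 13/19, 13/19, 29/38, 33/38, 1]
j=0 picked index 0: u0 ∈ [0, 2/19)
j=1 picked index 2: u0 ∈ [1/190, 18/95)
j=2 picked index 2: u0 ∈ [-9/95, 17/190)
j=3 picked index 3: u0 ∈ [-1/95, 1/5)
j=4 picked index 3: u0 ∈ [-21/190, 1/10)
j=5 picked index 4: u0 ∈ [0, 2/19)
j=6 picked index 5: u0 ∈ [1/190, 8/95)
j=7 picked index 7: u0 ∈ [-3/190, 6/95)
j=8 picked index 8: u0 ∈ [-7/190, 13/190)
j=9 picked index 9: u0 ∈ [-3/95, 1/10)
intersection: [1/190, 6/95)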